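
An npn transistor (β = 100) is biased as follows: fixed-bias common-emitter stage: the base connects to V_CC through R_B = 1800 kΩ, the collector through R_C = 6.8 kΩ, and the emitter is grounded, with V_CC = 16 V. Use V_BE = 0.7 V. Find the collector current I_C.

Base loop: V_CC = I_B·R_B + V_BE, so I_B = (16 − 0.7)/1800 kΩ = 0.0085 mA.
In the active region I_C = β·I_B = 100 × 0.0085 = 0.85 mA.
Collector loop: V_CE = V_CC − I_C·R_C = 16 − 0.85×6.8 = 10.2 V.
Since V_CE = 10.2 V > V_CE(sat) ≈ 0.2 V, the transistor is in the active region as assumed.

I_C ≈ 0.85 mA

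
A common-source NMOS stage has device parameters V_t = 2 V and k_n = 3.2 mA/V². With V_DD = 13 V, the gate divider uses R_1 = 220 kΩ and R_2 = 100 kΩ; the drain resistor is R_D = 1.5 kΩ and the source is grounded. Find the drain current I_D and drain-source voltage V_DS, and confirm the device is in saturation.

I_D ≈ 6.8 mA, V_DS ≈ 2.8 V

V_G = V_DD·R_2/(R_1+R_2) = 13×100/320 = 4.06 V. With the source grounded, V_GS = V_G = 4.06 V.
Assume saturation: I_D = (k_n/2)(V_GS − V_t)² = (3.2/2)×(4.06 − 2)² = 1.6×2.06² = 6.81 mA.
V_DS = V_DD − I_D·R_D = 13 − 6.81×1.5 = 2.79 V.
Saturation requires V_DS ≥ V_GS − V_t = 2.06 V; 2.79 ≥ 2.06 ✓.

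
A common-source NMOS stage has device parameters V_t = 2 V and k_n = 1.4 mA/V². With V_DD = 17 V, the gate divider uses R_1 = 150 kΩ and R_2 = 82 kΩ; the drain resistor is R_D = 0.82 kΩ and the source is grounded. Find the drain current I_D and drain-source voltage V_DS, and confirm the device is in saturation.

V_G = V_DD·R_2/(R_1+R_2) = 17×82/232 = 6.01 V. With the source grounded, V_GS = V_G = 6.01 V.
Assume saturation: I_D = (k_n/2)(V_GS − V_t)² = (1.4/2)×(6.01 − 2)² = 0.7×4.01² = 11.2 mA.
V_DS = V_DD − I_D·R_D = 17 − 11.2×0.82 = 7.78 V.
Saturation requires V_DS ≥ V_GS − V_t = 4.01 V; 7.78 ≥ 4.01 ✓.

I_D ≈ 11 mA, V_DS ≈ 7.8 V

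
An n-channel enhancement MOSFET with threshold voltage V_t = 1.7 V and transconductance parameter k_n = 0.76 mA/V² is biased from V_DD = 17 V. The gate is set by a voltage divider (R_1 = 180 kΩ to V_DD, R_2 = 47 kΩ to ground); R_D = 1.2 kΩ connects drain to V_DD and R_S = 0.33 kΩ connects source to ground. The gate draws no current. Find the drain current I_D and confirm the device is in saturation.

I_D ≈ 0.89 mA

V_G = V_DD·R_2/(R_1+R_2) = 17×47/227 = 3.52 V.
Assume saturation: I_D = (k_n/2)(V_GS − V_t)² with V_GS = V_G − I_D·R_S = 3.52 − 0.33·I_D.
Substituting gives 0.0414·I_D² − 1.46·I_D + 1.26 = 0, with roots I_D = 0.886 or 34.3 mA.
The root I_D = 34.3 mA gives V_GS = -7.8 V ≤ V_t, so take I_D = 0.886 mA.
Then V_GS = 3.23 V and V_DS = V_DD − I_D(R_D+R_S) = 17 − 0.886×1.53 = 15.6 V.
Saturation requires V_DS ≥ V_GS − V_t = 1.53 V; 15.6 ≥ 1.53 ✓.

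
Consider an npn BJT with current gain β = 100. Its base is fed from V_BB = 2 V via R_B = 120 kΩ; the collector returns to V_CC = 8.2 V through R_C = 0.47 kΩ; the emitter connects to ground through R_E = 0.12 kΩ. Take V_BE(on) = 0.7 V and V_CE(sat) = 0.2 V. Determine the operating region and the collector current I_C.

Assume active. Base-emitter loop: I_B = (V_BB − V_BE)/(R_B + (β+1)R_E) = (2 − 0.7)/(120 + 101×0.12) = 0.00984 mA.
I_C = β·I_B = 100×0.00984 = 0.984 mA.
V_CE = V_CC − I_C·R_C − I_E·R_E = 8.2 − 0.984×0.47 − 0.994×0.12 = 7.62 V > V_CE(sat), so the active-region assumption holds.

active; I_C ≈ 0.98 mA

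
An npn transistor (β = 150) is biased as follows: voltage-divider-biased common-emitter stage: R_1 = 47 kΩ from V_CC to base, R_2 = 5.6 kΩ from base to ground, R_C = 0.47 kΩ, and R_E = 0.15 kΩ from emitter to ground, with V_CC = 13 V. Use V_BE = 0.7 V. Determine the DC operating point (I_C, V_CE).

Thevenize the base divider: V_Th = V_CC·R_2/(R_1+R_2) = 13×5.6/52.6 = 1.38 V, R_Th = R_1‖R_2 = 5 kΩ.
Base-emitter loop: V_Th = I_B·R_Th + V_BE + (β+1)I_B·R_E, so I_B = (1.38 − 0.7) / (5 + 151×0.15) = 0.0247 mA.
I_C = β·I_B = 150×0.0247 = 3.71 mA, and I_E = (β+1)I_B = 3.74 mA.
V_CE = V_CC − I_C·R_C − I_E·R_E = 13 − 3.71×0.47 − 3.74×0.15 = 10.7 V.
V_CE = 10.7 V > 0.2 V confirms active-region operation.

I_C ≈ 3.7 mA, V_CE ≈ 11 V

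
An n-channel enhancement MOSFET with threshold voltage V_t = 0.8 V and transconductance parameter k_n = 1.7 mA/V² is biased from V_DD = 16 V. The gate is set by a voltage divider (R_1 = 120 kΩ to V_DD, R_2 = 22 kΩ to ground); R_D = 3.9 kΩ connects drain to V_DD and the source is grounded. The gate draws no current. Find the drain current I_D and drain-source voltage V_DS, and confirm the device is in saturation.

V_G = V_DD·R_2/(R_1+R_2) = 16×22/142 = 2.48 V. With the source grounded, V_GS = V_G = 2.48 V.
Assume saturation: I_D = (k_n/2)(V_GS − V_t)² = (1.7/2)×(2.48 − 0.8)² = 0.85×1.68² = 2.4 mA.
V_DS = V_DD − I_D·R_D = 16 − 2.4×3.9 = 6.66 V.
Saturation requires V_DS ≥ V_GS − V_t = 1.68 V; 6.66 ≥ 1.68 ✓.

I_D ≈ 2.4 mA, V_DS ≈ 6.7 V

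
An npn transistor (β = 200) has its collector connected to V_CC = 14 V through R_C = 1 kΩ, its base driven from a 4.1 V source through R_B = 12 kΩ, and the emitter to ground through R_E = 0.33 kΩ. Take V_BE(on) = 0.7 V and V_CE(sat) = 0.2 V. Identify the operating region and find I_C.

active; I_C ≈ 8.7 mA

Assume active. Base-emitter loop: I_B = (V_BB − V_BE)/(R_B + (β+1)R_E) = (4.1 − 0.7)/(12 + 201×0.33) = 0.0434 mA.
I_C = β·I_B = 200×0.0434 = 8.68 mA.
V_CE = V_CC − I_C·R_C − I_E·R_E = 14 − 8.68×1 − 8.72×0.33 = 2.44 V > V_CE(sat), so the active-region assumption holds.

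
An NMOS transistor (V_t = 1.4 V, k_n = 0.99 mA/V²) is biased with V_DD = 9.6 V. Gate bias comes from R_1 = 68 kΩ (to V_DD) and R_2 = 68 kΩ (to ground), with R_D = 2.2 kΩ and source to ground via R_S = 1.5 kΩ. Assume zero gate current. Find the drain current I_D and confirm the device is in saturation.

V_G = V_DD·R_2/(R_1+R_2) = 9.6×68/136 = 4.8 V.
Assume saturation: I_D = (k_n/2)(V_GS − V_t)² with V_GS = V_G − I_D·R_S = 4.8 − 1.5·I_D.
Substituting gives 1.11·I_D² − 6.05·I_D + 5.72 = 0, with roots I_D = 1.22 or 4.21 mA.
The root I_D = 4.21 mA gives V_GS = -1.52 V ≤ V_t, so take I_D = 1.22 mA.
Then V_GS = 2.97 V and V_DS = V_DD − I_D(R_D+R_S) = 9.6 − 1.22×3.7 = 5.09 V.
Saturation requires V_DS ≥ V_GS − V_t = 1.57 V; 5.09 ≥ 1.57 ✓.

I_D ≈ 1.2 mA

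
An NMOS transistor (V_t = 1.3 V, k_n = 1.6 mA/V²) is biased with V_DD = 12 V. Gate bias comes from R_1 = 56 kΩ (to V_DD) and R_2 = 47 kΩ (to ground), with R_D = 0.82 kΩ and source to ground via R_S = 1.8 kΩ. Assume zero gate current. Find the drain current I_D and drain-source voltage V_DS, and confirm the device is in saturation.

I_D ≈ 1.5 mA, V_DS ≈ 7.9 V

V_G = V_DD·R_2/(R_1+R_2) = 12×47/103 = 5.48 V.
Assume saturation: I_D = (k_n/2)(V_GS − V_t)² with V_GS = V_G − I_D·R_S = 5.48 − 1.8·I_D.
Substituting gives 2.59·I_D² − 13·I_D + 13.9 = 0, with roots I_D = 1.55 or 3.48 mA.
The root I_D = 3.48 mA gives V_GS = -0.785 V ≤ V_t, so take I_D = 1.55 mA.
Then V_GS = 2.69 V and V_DS = V_DD − I_D(R_D+R_S) = 12 − 1.55×2.62 = 7.95 V.
Saturation requires V_DS ≥ V_GS − V_t = 1.39 V; 7.95 ≥ 1.39 ✓.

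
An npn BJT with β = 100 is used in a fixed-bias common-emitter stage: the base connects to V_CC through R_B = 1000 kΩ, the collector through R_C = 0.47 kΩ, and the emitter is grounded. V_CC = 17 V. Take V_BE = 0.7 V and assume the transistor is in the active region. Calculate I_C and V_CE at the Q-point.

Base loop: V_CC = I_B·R_B + V_BE, so I_B = (17 − 0.7)/1000 kΩ = 0.0163 mA.
In the active region I_C = β·I_B = 100 × 0.0163 = 1.63 mA.
Collector loop: V_CE = V_CC − I_C·R_C = 17 − 1.63×0.47 = 16.2 V.
Since V_CE = 16.2 V > V_CE(sat) ≈ 0.2 V, the transistor is in the active region as assumed.

I_C ≈ 1.6 mA, V_CE ≈ 16 V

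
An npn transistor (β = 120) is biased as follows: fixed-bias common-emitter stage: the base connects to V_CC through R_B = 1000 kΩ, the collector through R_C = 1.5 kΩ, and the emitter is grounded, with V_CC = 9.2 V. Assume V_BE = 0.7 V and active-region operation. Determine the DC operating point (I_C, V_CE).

I_C ≈ 1 mA, V_CE ≈ 7.7 V

Base loop: V_CC = I_B·R_B + V_BE, so I_B = (9.2 − 0.7)/1000 kΩ = 0.0085 mA.
In the active region I_C = β·I_B = 120 × 0.0085 = 1.02 mA.
Collector loop: V_CE = V_CC − I_C·R_C = 9.2 − 1.02×1.5 = 7.67 V.
Since V_CE = 7.67 V > V_CE(sat) ≈ 0.2 V, the transistor is in the active region as assumed.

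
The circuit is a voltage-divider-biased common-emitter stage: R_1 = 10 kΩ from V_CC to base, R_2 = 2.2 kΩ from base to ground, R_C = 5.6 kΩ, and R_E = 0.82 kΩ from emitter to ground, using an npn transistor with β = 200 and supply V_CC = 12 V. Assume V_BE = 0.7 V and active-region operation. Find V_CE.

V_CE ≈ 0.71 V

Thevenize the base divider: V_Th = V_CC·R_2/(R_1+R_2) = 12×2.2/12.2 = 2.16 V, R_Th = R_1‖R_2 = 1.8 kΩ.
Base-emitter loop: V_Th = I_B·R_Th + V_BE + (β+1)I_B·R_E, so I_B = (2.16 − 0.7) / (1.8 + 201×0.82) = 0.00879 mA.
I_C = β·I_B = 200×0.00879 = 1.76 mA, and I_E = (β+1)I_B = 1.77 mA.
V_CE = V_CC − I_C·R_C − I_E·R_E = 12 − 1.76×5.6 − 1.77×0.82 = 0.712 V.
V_CE = 0.712 V > 0.2 V confirms active-region operation.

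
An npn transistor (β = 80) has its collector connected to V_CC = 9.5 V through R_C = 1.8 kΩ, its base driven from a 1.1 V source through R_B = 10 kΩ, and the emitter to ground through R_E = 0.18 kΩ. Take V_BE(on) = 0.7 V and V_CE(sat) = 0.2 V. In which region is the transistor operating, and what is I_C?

Assume active. Base-emitter loop: I_B = (V_BB − V_BE)/(R_B + (β+1)R_E) = (1.1 − 0.7)/(10 + 81×0.18) = 0.0163 mA.
I_C = β·I_B = 80×0.0163 = 1.3 mA.
V_CE = V_CC − I_C·R_C − I_E·R_E = 9.5 − 1.3×1.8 − 1.32×0.18 = 6.92 V > V_CE(sat), so the active-region assumption holds.

active; I_C ≈ 1.3 mA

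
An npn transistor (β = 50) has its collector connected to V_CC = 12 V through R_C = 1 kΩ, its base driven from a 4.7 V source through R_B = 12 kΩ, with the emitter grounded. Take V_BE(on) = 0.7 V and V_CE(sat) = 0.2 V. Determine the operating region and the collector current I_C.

saturation; I_C ≈ 12 mA

Assume active: I_B = (4.7 − 0.7)/12 = 0.333 mA, giving I_C = β·I_B = 16.7 mA.
But then V_CE = 12 − 16.7×1 = -4.67 V < V_CE(sat) = 0.2 V — impossible in the active region.
So the transistor is saturated. With V_CE = 0.2 V, I_C = (V_CC − 0.2)/R_C = 11.8/1 = 11.8 mA.
Check: β·I_B = 16.7 mA > I_C = 11.8 mA, confirming saturation.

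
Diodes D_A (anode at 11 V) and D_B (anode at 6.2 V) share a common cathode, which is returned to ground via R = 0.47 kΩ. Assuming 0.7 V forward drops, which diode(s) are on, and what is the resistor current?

Assume both conduct. Then node N would need to be at both 11−0.7 = 10.3 V and 6.2−0.7 = 5.5 V, which is impossible.
Assume only D_A conducts: V_N = 11 − 0.7 = 10.3 V, so I_R = 10.3/0.47 = 21.9 mA.
Check D_B: its anode-to-cathode voltage is 6.2 − 10.3 = -4.1 V < 0.7 V, so it is off. The assumption is consistent.

Only D_A conducts; I_R ≈ 22 mA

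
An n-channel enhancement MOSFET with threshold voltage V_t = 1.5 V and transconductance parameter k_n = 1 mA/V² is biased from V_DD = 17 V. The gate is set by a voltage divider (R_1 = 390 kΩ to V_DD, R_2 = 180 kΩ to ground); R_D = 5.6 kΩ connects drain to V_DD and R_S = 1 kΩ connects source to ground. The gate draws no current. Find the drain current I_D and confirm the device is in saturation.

I_D ≈ 1.9 mA

V_G = V_DD·R_2/(R_1+R_2) = 17×180/570 = 5.37 V.
Assume saturation: I_D = (k_n/2)(V_GS − V_t)² with V_GS = V_G − I_D·R_S = 5.37 − 1·I_D.
Substituting gives 0.5·I_D² − 4.87·I_D + 7.48 = 0, with roots I_D = 1.91 or 7.82 mA.
The root I_D = 7.82 mA gives V_GS = -2.46 V ≤ V_t, so take I_D = 1.91 mA.
Then V_GS = 3.46 V and V_DS = V_DD − I_D(R_D+R_S) = 17 − 1.91×6.6 = 4.38 V.
Saturation requires V_DS ≥ V_GS − V_t = 1.96 V; 4.38 ≥ 1.96 ✓.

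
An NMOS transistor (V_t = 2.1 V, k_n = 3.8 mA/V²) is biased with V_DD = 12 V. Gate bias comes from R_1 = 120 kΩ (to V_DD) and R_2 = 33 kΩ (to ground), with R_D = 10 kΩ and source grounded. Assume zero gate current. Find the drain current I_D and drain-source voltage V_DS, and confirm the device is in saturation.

I_D ≈ 0.45 mA, V_DS ≈ 7.5 V

V_G = V_DD·R_2/(R_1+R_2) = 12×33/153 = 2.59 V. With the source grounded, V_GS = V_G = 2.59 V.
Assume saturation: I_D = (k_n/2)(V_GS − V_t)² = (3.8/2)×(2.59 − 2.1)² = 1.9×0.488² = 0.453 mA.
V_DS = V_DD − I_D·R_D = 12 − 0.453×10 = 7.47 V.
Saturation requires V_DS ≥ V_GS − V_t = 0.488 V; 7.47 ≥ 0.488 ✓.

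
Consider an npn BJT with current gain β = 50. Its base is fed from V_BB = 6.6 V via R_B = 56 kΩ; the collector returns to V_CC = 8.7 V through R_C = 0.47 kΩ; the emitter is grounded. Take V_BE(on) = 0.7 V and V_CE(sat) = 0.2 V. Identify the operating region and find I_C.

Assume active. Base-emitter loop: I_B = (V_BB − V_BE)/R_B = (6.6 − 0.7)/56 = 0.105 mA.
I_C = β·I_B = 50×0.105 = 5.27 mA.
V_CE = V_CC − I_C·R_C = 8.7 − 5.27×0.47 = 6.22 V > V_CE(sat), so the active-region assumption holds.

active; I_C ≈ 5.3 mA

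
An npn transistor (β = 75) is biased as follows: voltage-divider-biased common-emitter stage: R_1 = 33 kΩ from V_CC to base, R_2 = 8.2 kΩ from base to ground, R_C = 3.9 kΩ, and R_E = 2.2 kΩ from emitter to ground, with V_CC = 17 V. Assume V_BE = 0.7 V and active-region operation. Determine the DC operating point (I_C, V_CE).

I_C ≈ 1.2 mA, V_CE ≈ 9.9 V

Thevenize the base divider: V_Th = V_CC·R_2/(R_1+R_2) = 17×8.2/41.2 = 3.38 V, R_Th = R_1‖R_2 = 6.57 kΩ.
Base-emitter loop: V_Th = I_B·R_Th + V_BE + (β+1)I_B·R_E, so I_B = (3.38 − 0.7) / (6.57 + 76×2.2) = 0.0154 mA.
I_C = β·I_B = 75×0.0154 = 1.16 mA, and I_E = (β+1)I_B = 1.17 mA.
V_CE = V_CC − I_C·R_C − I_E·R_E = 17 − 1.16×3.9 − 1.17×2.2 = 9.9 V.
V_CE = 9.9 V > 0.2 V confirms active-region operation.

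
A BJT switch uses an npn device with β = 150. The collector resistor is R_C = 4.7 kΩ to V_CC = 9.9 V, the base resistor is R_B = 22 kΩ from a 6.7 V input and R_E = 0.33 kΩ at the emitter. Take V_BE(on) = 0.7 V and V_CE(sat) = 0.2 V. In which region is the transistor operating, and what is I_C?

Assume active: I_B = (6.7 − 0.7)/(22 + 151×0.33) = 0.0835 mA, I_C = β·I_B = 12.5 mA.
Then V_CE = 9.9 − 12.5×4.7 − 12.6×0.33 = -53.2 V < 0.2 V — the active assumption fails.
Re-solve with V_CE = 0.2 V. KCL at the emitter: V_E/R_E = (V_BB−0.7−V_E)/R_B + (V_CC−0.2−V_E)/R_C, giving V_E = 0.711 V.
I_C = (V_CC − 0.2 − V_E)/R_C = (9.7 − 0.711)/4.7 = 1.91 mA.
Check: I_B = (6 − 0.711)/22 = 0.24 mA, and β·I_B = 36.1 mA > I_C, confirming saturation.

saturation; I_C ≈ 1.9 mA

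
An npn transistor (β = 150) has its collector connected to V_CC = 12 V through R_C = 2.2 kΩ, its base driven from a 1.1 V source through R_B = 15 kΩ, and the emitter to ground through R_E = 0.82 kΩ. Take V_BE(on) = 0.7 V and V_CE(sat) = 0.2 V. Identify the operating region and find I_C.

active; I_C ≈ 0.43 mA

Assume active. Base-emitter loop: I_B = (V_BB − V_BE)/(R_B + (β+1)R_E) = (1.1 − 0.7)/(15 + 151×0.82) = 0.00288 mA.
I_C = β·I_B = 150×0.00288 = 0.432 mA.
V_CE = V_CC − I_C·R_C − I_E·R_E = 12 − 0.432×2.2 − 0.435×0.82 = 10.7 V > V_CE(sat), so the active-region assumption holds.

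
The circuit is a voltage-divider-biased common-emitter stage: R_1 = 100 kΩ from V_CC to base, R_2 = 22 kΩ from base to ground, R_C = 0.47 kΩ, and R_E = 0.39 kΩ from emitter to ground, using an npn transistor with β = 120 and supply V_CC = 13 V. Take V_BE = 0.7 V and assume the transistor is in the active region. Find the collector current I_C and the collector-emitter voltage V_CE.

Thevenize the base divider: V_Th = V_CC·R_2/(R_1+R_2) = 13×22/122 = 2.34 V, R_Th = R_1‖R_2 = 18 kΩ.
Base-emitter loop: V_Th = I_B·R_Th + V_BE + (β+1)I_B·R_E, so I_B = (2.34 − 0.7) / (18 + 121×0.39) = 0.0252 mA.
I_C = β·I_B = 120×0.0252 = 3.03 mA, and I_E = (β+1)I_B = 3.05 mA.
V_CE = V_CC − I_C·R_C − I_E·R_E = 13 − 3.03×0.47 − 3.05×0.39 = 10.4 V.
V_CE = 10.4 V > 0.2 V confirms active-region operation.

I_C ≈ 3 mA, V_CE ≈ 10 V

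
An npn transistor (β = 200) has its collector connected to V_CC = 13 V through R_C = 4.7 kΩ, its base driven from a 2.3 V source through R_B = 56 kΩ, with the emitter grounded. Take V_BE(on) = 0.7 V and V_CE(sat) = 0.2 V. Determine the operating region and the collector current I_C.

Assume active: I_B = (2.3 − 0.7)/56 = 0.0286 mA, giving I_C = β·I_B = 5.71 mA.
But then V_CE = 13 − 5.71×4.7 = -13.9 V < V_CE(sat) = 0.2 V — impossible in the active region.
So the transistor is saturated. With V_CE = 0.2 V, I_C = (V_CC − 0.2)/R_C = 12.8/4.7 = 2.72 mA.
Check: β·I_B = 5.71 mA > I_C = 2.72 mA, confirming saturation.

saturation; I_C ≈ 2.7 mA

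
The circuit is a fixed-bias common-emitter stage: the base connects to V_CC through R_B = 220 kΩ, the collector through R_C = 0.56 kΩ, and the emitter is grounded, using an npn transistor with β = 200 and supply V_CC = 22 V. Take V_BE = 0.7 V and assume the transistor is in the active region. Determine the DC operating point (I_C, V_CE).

I_C ≈ 19 mA, V_CE ≈ 11 V

Base loop: V_CC = I_B·R_B + V_BE, so I_B = (22 − 0.7)/220 kΩ = 0.0968 mA.
In the active region I_C = β·I_B = 200 × 0.0968 = 19.4 mA.
Collector loop: V_CE = V_CC − I_C·R_C = 22 − 19.4×0.56 = 11.2 V.
Since V_CE = 11.2 V > V_CE(sat) ≈ 0.2 V, the transistor is in the active region as assumed.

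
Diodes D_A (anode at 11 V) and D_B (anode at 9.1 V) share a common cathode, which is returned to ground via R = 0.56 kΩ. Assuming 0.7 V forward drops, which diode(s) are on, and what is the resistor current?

Assume both conduct. Then node N would need to be at both 11−0.7 = 10.3 V and 9.1−0.7 = 8.4 V, which is impossible.
Assume only D_A conducts: V_N = 11 − 0.7 = 10.3 V, so I_R = 10.3/0.56 = 18.4 mA.
Check D_B: its anode-to-cathode voltage is 9.1 − 10.3 = -1.2 V < 0.7 V, so it is off. The assumption is consistent.

Only D_A conducts; I_R ≈ 18 mA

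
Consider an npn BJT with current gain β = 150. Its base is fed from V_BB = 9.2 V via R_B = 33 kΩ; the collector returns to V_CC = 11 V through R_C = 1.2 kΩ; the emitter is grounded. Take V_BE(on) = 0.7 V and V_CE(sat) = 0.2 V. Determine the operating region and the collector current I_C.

Assume active: I_B = (9.2 − 0.7)/33 = 0.258 mA, giving I_C = β·I_B = 38.6 mA.
But then V_CE = 11 − 38.6×1.2 = -35.4 V < V_CE(sat) = 0.2 V — impossible in the active region.
So the transistor is saturated. With V_CE = 0.2 V, I_C = (V_CC − 0.2)/R_C = 10.8/1.2 = 9 mA.
Check: β·I_B = 38.6 mA > I_C = 9 mA, confirming saturation.

saturation; I_C ≈ 9 mA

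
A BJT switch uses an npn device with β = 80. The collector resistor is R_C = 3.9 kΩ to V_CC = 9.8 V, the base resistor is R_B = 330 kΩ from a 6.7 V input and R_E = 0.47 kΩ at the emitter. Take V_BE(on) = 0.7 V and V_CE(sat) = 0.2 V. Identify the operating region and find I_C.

active; I_C ≈ 1.3 mA

Assume active. Base-emitter loop: I_B = (V_BB − V_BE)/(R_B + (β+1)R_E) = (6.7 − 0.7)/(330 + 81×0.47) = 0.0163 mA.
I_C = β·I_B = 80×0.0163 = 1.3 mA.
V_CE = V_CC − I_C·R_C − I_E·R_E = 9.8 − 1.3×3.9 − 1.32×0.47 = 4.09 V > V_CE(sat), so the active-region assumption holds.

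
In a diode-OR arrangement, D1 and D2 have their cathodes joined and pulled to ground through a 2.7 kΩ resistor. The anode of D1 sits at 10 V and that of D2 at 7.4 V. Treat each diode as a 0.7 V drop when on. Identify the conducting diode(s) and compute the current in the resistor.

Only D1 conducts; I_R ≈ 3.4 mA

Assume both conduct. Then node N would need to be at both 10−0.7 = 9.3 V and 7.4−0.7 = 6.7 V, which is impossible.
Assume only D1 conducts: V_N = 10 − 0.7 = 9.3 V, so I_R = 9.3/2.7 = 3.44 mA.
Check D2: its anode-to-cathode voltage is 7.4 − 9.3 = -1.9 V < 0.7 V, so it is off. The assumption is consistent.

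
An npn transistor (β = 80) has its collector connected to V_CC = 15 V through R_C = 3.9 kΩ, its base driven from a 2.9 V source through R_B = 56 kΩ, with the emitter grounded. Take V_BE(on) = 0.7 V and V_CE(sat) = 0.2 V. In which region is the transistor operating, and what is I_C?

active; I_C ≈ 3.1 mA

Assume active. Base-emitter loop: I_B = (V_BB − V_BE)/R_B = (2.9 − 0.7)/56 = 0.0393 mA.
I_C = β·I_B = 80×0.0393 = 3.14 mA.
V_CE = V_CC − I_C·R_C = 15 − 3.14×3.9 = 2.74 V > V_CE(sat), so the active-region assumption holds.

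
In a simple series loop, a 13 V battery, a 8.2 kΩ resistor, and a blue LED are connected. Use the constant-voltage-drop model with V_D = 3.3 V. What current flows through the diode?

I ≈ 1.2 mA

KVL around the loop: 13 = V_D + I·R = 3.3 + I × 8.2 kΩ.
So I = (13 − 3.3) / 8.2 kΩ = 9.7 / 8.2 = 1.18 mA.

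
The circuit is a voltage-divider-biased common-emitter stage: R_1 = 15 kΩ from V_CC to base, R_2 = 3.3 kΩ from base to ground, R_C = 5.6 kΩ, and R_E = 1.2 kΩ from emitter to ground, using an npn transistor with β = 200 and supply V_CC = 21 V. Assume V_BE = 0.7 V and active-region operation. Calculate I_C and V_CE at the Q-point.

I_C ≈ 2.5 mA, V_CE ≈ 3.8 V

Thevenize the base divider: V_Th = V_CC·R_2/(R_1+R_2) = 21×3.3/18.3 = 3.79 V, R_Th = R_1‖R_2 = 2.7 kΩ.
Base-emitter loop: V_Th = I_B·R_Th + V_BE + (β+1)I_B·R_E, so I_B = (3.79 − 0.7) / (2.7 + 201×1.2) = 0.0127 mA.
I_C = β·I_B = 200×0.0127 = 2.53 mA, and I_E = (β+1)I_B = 2.54 mA.
V_CE = V_CC − I_C·R_C − I_E·R_E = 21 − 2.53×5.6 − 2.54×1.2 = 3.77 V.
V_CE = 3.77 V > 0.2 V confirms active-region operation.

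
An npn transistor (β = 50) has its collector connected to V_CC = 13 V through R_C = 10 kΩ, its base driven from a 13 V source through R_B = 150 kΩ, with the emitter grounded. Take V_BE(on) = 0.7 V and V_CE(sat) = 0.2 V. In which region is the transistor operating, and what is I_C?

Assume active: I_B = (13 − 0.7)/150 = 0.082 mA, giving I_C = β·I_B = 4.1 mA.
But then V_CE = 13 − 4.1×10 = -28 V < V_CE(sat) = 0.2 V — impossible in the active region.
So the transistor is saturated. With V_CE = 0.2 V, I_C = (V_CC − 0.2)/R_C = 12.8/10 = 1.28 mA.
Check: β·I_B = 4.1 mA > I_C = 1.28 mA, confirming saturation.

saturation; I_C ≈ 1.3 mA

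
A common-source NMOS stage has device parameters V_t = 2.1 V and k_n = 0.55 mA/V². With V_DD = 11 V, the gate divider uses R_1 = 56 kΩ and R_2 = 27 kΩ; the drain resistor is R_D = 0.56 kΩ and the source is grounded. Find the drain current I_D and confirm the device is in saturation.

V_G = V_DD·R_2/(R_1+R_2) = 11×27/83 = 3.58 V. With the source grounded, V_GS = V_G = 3.58 V.
Assume saturation: I_D = (k_n/2)(V_GS − V_t)² = (0.55/2)×(3.58 − 2.1)² = 0.275×1.48² = 0.601 mA.
V_DS = V_DD − I_D·R_D = 11 − 0.601×0.56 = 10.7 V.
Saturation requires V_DS ≥ V_GS − V_t = 1.48 V; 10.7 ≥ 1.48 ✓.

I_D ≈ 0.6 mA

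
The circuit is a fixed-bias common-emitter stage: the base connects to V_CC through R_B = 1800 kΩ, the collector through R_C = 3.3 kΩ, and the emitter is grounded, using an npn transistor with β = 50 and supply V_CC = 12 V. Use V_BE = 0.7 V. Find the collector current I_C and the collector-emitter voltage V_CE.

I_C ≈ 0.31 mA, V_CE ≈ 11 V

Base loop: V_CC = I_B·R_B + V_BE, so I_B = (12 − 0.7)/1800 kΩ = 0.00628 mA.
In the active region I_C = β·I_B = 50 × 0.00628 = 0.314 mA.
Collector loop: V_CE = V_CC − I_C·R_C = 12 − 0.314×3.3 = 11 V.
Since V_CE = 11 V > V_CE(sat) ≈ 0.2 V, the transistor is in the active region as assumed.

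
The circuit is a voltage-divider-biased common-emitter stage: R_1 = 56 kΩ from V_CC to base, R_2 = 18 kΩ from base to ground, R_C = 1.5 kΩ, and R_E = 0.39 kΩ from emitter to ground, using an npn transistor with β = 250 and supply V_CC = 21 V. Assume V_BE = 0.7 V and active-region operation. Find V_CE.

Thevenize the base divider: V_Th = V_CC·R_2/(R_1+R_2) = 21×18/74 = 5.11 V, R_Th = R_1‖R_2 = 13.6 kΩ.
Base-emitter loop: V_Th = I_B·R_Th + V_BE + (β+1)I_B·R_E, so I_B = (5.11 − 0.7) / (13.6 + 251×0.39) = 0.0395 mA.
I_C = β·I_B = 250×0.0395 = 9.88 mA, and I_E = (β+1)I_B = 9.92 mA.
V_CE = V_CC − I_C·R_C − I_E·R_E = 21 − 9.88×1.5 − 9.92×0.39 = 2.31 V.
V_CE = 2.31 V > 0.2 V confirms active-region operation.

V_CE ≈ 2.3 V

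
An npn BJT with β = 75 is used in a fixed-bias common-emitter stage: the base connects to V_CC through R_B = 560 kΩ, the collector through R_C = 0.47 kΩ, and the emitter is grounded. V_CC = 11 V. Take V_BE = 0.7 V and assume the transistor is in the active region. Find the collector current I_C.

Base loop: V_CC = I_B·R_B + V_BE, so I_B = (11 − 0.7)/560 kΩ = 0.0184 mA.
In the active region I_C = β·I_B = 75 × 0.0184 = 1.38 mA.
Collector loop: V_CE = V_CC − I_C·R_C = 11 − 1.38×0.47 = 10.4 V.
Since V_CE = 10.4 V > V_CE(sat) ≈ 0.2 V, the transistor is in the active region as assumed.

I_C ≈ 1.4 mA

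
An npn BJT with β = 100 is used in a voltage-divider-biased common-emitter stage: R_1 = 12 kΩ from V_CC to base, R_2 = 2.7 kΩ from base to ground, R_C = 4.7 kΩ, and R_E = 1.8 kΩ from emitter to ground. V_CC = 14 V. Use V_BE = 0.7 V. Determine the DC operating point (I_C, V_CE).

I_C ≈ 1 mA, V_CE ≈ 7.4 V

Thevenize the base divider: V_Th = V_CC·R_2/(R_1+R_2) = 14×2.7/14.7 = 2.57 V, R_Th = R_1‖R_2 = 2.2 kΩ.
Base-emitter loop: V_Th = I_B·R_Th + V_BE + (β+1)I_B·R_E, so I_B = (2.57 − 0.7) / (2.2 + 101×1.8) = 0.0102 mA.
I_C = β·I_B = 100×0.0102 = 1.02 mA, and I_E = (β+1)I_B = 1.03 mA.
V_CE = V_CC − I_C·R_C − I_E·R_E = 14 − 1.02×4.7 − 1.03×1.8 = 7.37 V.
V_CE = 7.37 V > 0.2 V confirms active-region operation.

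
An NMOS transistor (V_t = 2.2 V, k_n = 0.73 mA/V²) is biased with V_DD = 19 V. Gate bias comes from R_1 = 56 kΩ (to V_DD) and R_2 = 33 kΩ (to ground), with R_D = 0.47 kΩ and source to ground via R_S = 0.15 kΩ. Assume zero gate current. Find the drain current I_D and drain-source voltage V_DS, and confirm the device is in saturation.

V_G = V_DD·R_2/(R_1+R_2) = 19×33/89 = 7.04 V.
Assume saturation: I_D = (k_n/2)(V_GS − V_t)² with V_GS = V_G − I_D·R_S = 7.04 − 0.15·I_D.
Substituting gives 0.00821·I_D² − 1.53·I_D + 8.57 = 0, with roots I_D = 5.78 or 181 mA.
The root I_D = 181 mA gives V_GS = -20 V ≤ V_t, so take I_D = 5.78 mA.
Then V_GS = 6.18 V and V_DS = V_DD − I_D(R_D+R_S) = 19 − 5.78×0.62 = 15.4 V.
Saturation requires V_DS ≥ V_GS − V_t = 3.98 V; 15.4 ≥ 3.98 ✓.

I_D ≈ 5.8 mA, V_DS ≈ 15 V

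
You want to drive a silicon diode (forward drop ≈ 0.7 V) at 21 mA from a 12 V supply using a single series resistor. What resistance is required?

The resistor drops V_S − V_D = 12 − 0.7 = 11.3 V at 21 mA.
R = 11.3 V / 21 mA = 0.538 kΩ.

R ≈ 0.54 kΩ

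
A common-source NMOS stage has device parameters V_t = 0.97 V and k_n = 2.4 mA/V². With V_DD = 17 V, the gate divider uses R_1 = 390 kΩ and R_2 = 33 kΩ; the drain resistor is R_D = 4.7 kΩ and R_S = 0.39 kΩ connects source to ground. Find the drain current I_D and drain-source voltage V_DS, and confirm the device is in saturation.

V_G = V_DD·R_2/(R_1+R_2) = 17×33/423 = 1.33 V.
Assume saturation: I_D = (k_n/2)(V_GS − V_t)² with V_GS = V_G − I_D·R_S = 1.33 − 0.39·I_D.
Substituting gives 0.183·I_D² − 1.33·I_D + 0.152 = 0, with roots I_D = 0.116 or 7.19 mA.
The root I_D = 7.19 mA gives V_GS = -1.48 V ≤ V_t, so take I_D = 0.116 mA.
Then V_GS = 1.28 V and V_DS = V_DD − I_D(R_D+R_S) = 17 − 0.116×5.09 = 16.4 V.
Saturation requires V_DS ≥ V_GS − V_t = 0.311 V; 16.4 ≥ 0.311 ✓.

I_D ≈ 0.12 mA, V_DS ≈ 16 V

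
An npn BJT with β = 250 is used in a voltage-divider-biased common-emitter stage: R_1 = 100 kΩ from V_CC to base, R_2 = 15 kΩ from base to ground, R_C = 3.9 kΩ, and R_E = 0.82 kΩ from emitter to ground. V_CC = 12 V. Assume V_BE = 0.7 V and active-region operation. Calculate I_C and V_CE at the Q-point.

Thevenize the base divider: V_Th = V_CC·R_2/(R_1+R_2) = 12×15/115 = 1.57 V, R_Th = R_1‖R_2 = 13 kΩ.
Base-emitter loop: V_Th = I_B·R_Th + V_BE + (β+1)I_B·R_E, so I_B = (1.57 − 0.7) / (13 + 251×0.82) = 0.00395 mA.
I_C = β·I_B = 250×0.00395 = 0.988 mA, and I_E = (β+1)I_B = 0.992 mA.
V_CE = V_CC − I_C·R_C − I_E·R_E = 12 − 0.988×3.9 − 0.992×0.82 = 7.33 V.
V_CE = 7.33 V > 0.2 V confirms active-region operation.

I_C ≈ 0.99 mA, V_CE ≈ 7.3 V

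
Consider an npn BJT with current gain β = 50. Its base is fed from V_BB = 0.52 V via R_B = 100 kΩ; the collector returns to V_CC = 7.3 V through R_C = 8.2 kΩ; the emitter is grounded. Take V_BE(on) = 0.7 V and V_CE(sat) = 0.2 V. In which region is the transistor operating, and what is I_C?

V_BB = 0.52 V ≤ V_BE(on) = 0.7 V, so the base-emitter junction is not forward biased.
The transistor is in cutoff: I_B = I_C = 0.

cutoff; I_C ≈ 0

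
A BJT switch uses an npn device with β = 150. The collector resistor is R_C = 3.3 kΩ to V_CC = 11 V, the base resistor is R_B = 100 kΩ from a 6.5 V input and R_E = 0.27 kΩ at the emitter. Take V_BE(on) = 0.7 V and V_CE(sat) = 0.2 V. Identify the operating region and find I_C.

Assume active: I_B = (6.5 − 0.7)/(100 + 151×0.27) = 0.0412 mA, I_C = β·I_B = 6.18 mA.
Then V_CE = 11 − 6.18×3.3 − 6.22×0.27 = -11.1 V < 0.2 V — the active assumption fails.
Re-solve with V_CE = 0.2 V. KCL at the emitter: V_E/R_E = (V_BB−0.7−V_E)/R_B + (V_CC−0.2−V_E)/R_C, giving V_E = 0.829 V.
I_C = (V_CC − 0.2 − V_E)/R_C = (10.8 − 0.829)/3.3 = 3.02 mA.
Check: I_B = (5.8 − 0.829)/100 = 0.0497 mA, and β·I_B = 7.46 mA > I_C, confirming saturation.

saturation; I_C ≈ 3 mA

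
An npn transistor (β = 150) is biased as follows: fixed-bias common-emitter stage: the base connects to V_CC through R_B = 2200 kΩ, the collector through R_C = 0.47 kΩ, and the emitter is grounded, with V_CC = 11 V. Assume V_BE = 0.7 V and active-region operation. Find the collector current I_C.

Base loop: V_CC = I_B·R_B + V_BE, so I_B = (11 − 0.7)/2200 kΩ = 0.00468 mA.
In the active region I_C = β·I_B = 150 × 0.00468 = 0.702 mA.
Collector loop: V_CE = V_CC − I_C·R_C = 11 − 0.702×0.47 = 10.7 V.
Since V_CE = 10.7 V > V_CE(sat) ≈ 0.2 V, the transistor is in the active region as assumed.

I_C ≈ 0.7 mA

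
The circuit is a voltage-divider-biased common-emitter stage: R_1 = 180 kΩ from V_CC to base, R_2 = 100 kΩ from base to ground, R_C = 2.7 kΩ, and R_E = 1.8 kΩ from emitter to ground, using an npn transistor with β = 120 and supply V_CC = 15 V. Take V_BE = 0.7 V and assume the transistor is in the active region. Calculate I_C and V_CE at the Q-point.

Thevenize the base divider: V_Th = V_CC·R_2/(R_1+R_2) = 15×100/280 = 5.36 V, R_Th = R_1‖R_2 = 64.3 kΩ.
Base-emitter loop: V_Th = I_B·R_Th + V_BE + (β+1)I_B·R_E, so I_B = (5.36 − 0.7) / (64.3 + 121×1.8) = 0.0165 mA.
I_C = β·I_B = 120×0.0165 = 1.98 mA, and I_E = (β+1)I_B = 2 mA.
V_CE = V_CC − I_C·R_C − I_E·R_E = 15 − 1.98×2.7 − 2×1.8 = 6.06 V.
V_CE = 6.06 V > 0.2 V confirms active-region operation.

I_C ≈ 2 mA, V_CE ≈ 6.1 V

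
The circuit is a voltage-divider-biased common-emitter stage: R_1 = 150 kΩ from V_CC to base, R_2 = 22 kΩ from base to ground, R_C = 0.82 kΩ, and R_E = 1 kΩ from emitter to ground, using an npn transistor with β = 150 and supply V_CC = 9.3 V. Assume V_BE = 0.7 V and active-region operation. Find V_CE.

V_CE ≈ 8.5 V

Thevenize the base divider: V_Th = V_CC·R_2/(R_1+R_2) = 9.3×22/172 = 1.19 V, R_Th = R_1‖R_2 = 19.2 kΩ.
Base-emitter loop: V_Th = I_B·R_Th + V_BE + (β+1)I_B·R_E, so I_B = (1.19 − 0.7) / (19.2 + 151×1) = 0.00288 mA.
I_C = β·I_B = 150×0.00288 = 0.431 mA, and I_E = (β+1)I_B = 0.434 mA.
V_CE = V_CC − I_C·R_C − I_E·R_E = 9.3 − 0.431×0.82 − 0.434×1 = 8.51 V.
V_CE = 8.51 V > 0.2 V confirms active-region operation.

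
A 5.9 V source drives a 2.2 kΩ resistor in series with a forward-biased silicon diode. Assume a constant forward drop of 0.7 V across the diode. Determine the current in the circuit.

I ≈ 2.4 mA

KVL around the loop: 5.9 = V_D + I·R = 0.7 + I × 2.2 kΩ.
So I = (5.9 − 0.7) / 2.2 kΩ = 5.2 / 2.2 = 2.36 mA.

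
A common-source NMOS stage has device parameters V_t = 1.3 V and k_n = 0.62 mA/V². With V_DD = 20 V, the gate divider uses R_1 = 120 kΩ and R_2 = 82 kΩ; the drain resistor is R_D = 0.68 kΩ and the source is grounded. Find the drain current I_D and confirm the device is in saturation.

I_D ≈ 14 mA

V_G = V_DD·R_2/(R_1+R_2) = 20×82/202 = 8.12 V. With the source grounded, V_GS = V_G = 8.12 V.
Assume saturation: I_D = (k_n/2)(V_GS − V_t)² = (0.62/2)×(8.12 − 1.3)² = 0.31×6.82² = 14.4 mA.
V_DS = V_DD − I_D·R_D = 20 − 14.4×0.68 = 10.2 V.
Saturation requires V_DS ≥ V_GS − V_t = 6.82 V; 10.2 ≥ 6.82 ✓.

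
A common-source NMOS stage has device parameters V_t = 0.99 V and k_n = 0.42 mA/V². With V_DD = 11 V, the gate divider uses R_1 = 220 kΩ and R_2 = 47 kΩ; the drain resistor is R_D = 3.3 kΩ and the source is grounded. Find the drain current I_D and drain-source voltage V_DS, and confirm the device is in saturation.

I_D ≈ 0.19 mA, V_DS ≈ 10 V

V_G = V_DD·R_2/(R_1+R_2) = 11×47/267 = 1.94 V. With the source grounded, V_GS = V_G = 1.94 V.
Assume saturation: I_D = (k_n/2)(V_GS − V_t)² = (0.42/2)×(1.94 − 0.99)² = 0.21×0.946² = 0.188 mA.
V_DS = V_DD − I_D·R_D = 11 − 0.188×3.3 = 10.4 V.
Saturation requires V_DS ≥ V_GS − V_t = 0.946 V; 10.4 ≥ 0.946 ✓.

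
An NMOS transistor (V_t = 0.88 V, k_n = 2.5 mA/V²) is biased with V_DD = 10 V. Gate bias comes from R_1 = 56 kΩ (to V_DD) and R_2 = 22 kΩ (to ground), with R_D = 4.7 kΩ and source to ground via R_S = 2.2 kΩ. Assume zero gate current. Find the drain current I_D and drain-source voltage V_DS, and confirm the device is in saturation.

I_D ≈ 0.57 mA, V_DS ≈ 6 V

V_G = V_DD·R_2/(R_1+R_2) = 10×22/78 = 2.82 V.
Assume saturation: I_D = (k_n/2)(V_GS − V_t)² with V_GS = V_G − I_D·R_S = 2.82 − 2.2·I_D.
Substituting gives 6.05·I_D² − 11.7·I_D + 4.71 = 0, with roots I_D = 0.574 or 1.36 mA.
The root I_D = 1.36 mA gives V_GS = -0.161 V ≤ V_t, so take I_D = 0.574 mA.
Then V_GS = 1.56 V and V_DS = V_DD − I_D(R_D+R_S) = 10 − 0.574×6.9 = 6.04 V.
Saturation requires V_DS ≥ V_GS − V_t = 0.678 V; 6.04 ≥ 0.678 ✓.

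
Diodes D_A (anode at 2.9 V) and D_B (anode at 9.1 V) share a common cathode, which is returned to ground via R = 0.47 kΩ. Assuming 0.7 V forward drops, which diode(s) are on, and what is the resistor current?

Assume both conduct. Then node N would need to be at both 2.9−0.7 = 2.2 V and 9.1−0.7 = 8.4 V, which is impossible.
Assume only D_B conducts: V_N = 9.1 − 0.7 = 8.4 V, so I_R = 8.4/0.47 = 17.9 mA.
Check D_A: its anode-to-cathode voltage is 2.9 − 8.4 = -5.5 V < 0.7 V, so it is off. The assumption is consistent.

Only D_B conducts; I_R ≈ 18 mA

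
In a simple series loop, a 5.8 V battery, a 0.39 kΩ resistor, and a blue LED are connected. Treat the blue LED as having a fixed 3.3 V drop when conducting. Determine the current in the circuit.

KVL around the loop: 5.8 = V_D + I·R = 3.3 + I × 0.39 kΩ.
So I = (5.8 − 3.3) / 0.39 kΩ = 2.5 / 0.39 = 6.41 mA.

I ≈ 6.4 mA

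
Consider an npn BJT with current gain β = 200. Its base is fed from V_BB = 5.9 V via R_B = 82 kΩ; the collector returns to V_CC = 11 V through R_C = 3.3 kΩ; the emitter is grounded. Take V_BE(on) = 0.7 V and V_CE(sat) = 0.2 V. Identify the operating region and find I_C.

Assume active: I_B = (5.9 − 0.7)/82 = 0.0634 mA, giving I_C = β·I_B = 12.7 mA.
But then V_CE = 11 − 12.7×3.3 = -30.9 V < V_CE(sat) = 0.2 V — impossible in the active region.
So the transistor is saturated. With V_CE = 0.2 V, I_C = (V_CC − 0.2)/R_C = 10.8/3.3 = 3.27 mA.
Check: β·I_B = 12.7 mA > I_C = 3.27 mA, confirming saturation.

saturation; I_C ≈ 3.3 mA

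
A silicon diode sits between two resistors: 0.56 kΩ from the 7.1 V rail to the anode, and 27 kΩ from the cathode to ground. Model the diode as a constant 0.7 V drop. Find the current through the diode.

I ≈ 0.23 mA

The two resistors are in series with the diode, so KVL gives 7.1 = I·0.56 + 0.7 + I·27.
I = (7.1 − 0.7) / (0.56 + 27) kΩ = 6.4 / 27.6 = 0.232 mA.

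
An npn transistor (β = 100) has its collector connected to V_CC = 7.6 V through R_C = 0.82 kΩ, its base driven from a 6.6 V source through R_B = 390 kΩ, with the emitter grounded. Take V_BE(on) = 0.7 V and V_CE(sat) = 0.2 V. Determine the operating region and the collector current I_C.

active; I_C ≈ 1.5 mA

Assume active. Base-emitter loop: I_B = (V_BB − V_BE)/R_B = (6.6 − 0.7)/390 = 0.0151 mA.
I_C = β·I_B = 100×0.0151 = 1.51 mA.
V_CE = V_CC − I_C·R_C = 7.6 − 1.51×0.82 = 6.36 V > V_CE(sat), so the active-region assumption holds.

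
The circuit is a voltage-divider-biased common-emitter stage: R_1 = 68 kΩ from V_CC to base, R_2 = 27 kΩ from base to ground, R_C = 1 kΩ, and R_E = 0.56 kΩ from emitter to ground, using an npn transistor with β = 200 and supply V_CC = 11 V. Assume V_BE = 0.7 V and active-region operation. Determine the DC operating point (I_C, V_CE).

Thevenize the base divider: V_Th = V_CC·R_2/(R_1+R_2) = 11×27/95 = 3.13 V, R_Th = R_1‖R_2 = 19.3 kΩ.
Base-emitter loop: V_Th = I_B·R_Th + V_BE + (β+1)I_B·R_E, so I_B = (3.13 − 0.7) / (19.3 + 201×0.56) = 0.0184 mA.
I_C = β·I_B = 200×0.0184 = 3.68 mA, and I_E = (β+1)I_B = 3.7 mA.
V_CE = V_CC − I_C·R_C − I_E·R_E = 11 − 3.68×1 − 3.7×0.56 = 5.25 V.
V_CE = 5.25 V > 0.2 V confirms active-region operation.

I_C ≈ 3.7 mA, V_CE ≈ 5.2 V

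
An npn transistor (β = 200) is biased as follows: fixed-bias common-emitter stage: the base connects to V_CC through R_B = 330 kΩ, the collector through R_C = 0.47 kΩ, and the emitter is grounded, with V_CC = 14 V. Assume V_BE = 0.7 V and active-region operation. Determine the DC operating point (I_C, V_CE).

Base loop: V_CC = I_B·R_B + V_BE, so I_B = (14 − 0.7)/330 kΩ = 0.0403 mA.
In the active region I_C = β·I_B = 200 × 0.0403 = 8.06 mA.
Collector loop: V_CE = V_CC − I_C·R_C = 14 − 8.06×0.47 = 10.2 V.
Since V_CE = 10.2 V > V_CE(sat) ≈ 0.2 V, the transistor is in the active region as assumed.

I_C ≈ 8.1 mA, V_CE ≈ 10 V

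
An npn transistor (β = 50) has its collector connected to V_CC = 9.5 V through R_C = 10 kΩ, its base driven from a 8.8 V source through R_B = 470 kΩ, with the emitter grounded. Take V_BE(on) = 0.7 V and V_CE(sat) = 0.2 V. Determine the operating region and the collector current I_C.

Assume active. Base-emitter loop: I_B = (V_BB − V_BE)/R_B = (8.8 − 0.7)/470 = 0.0172 mA.
I_C = β·I_B = 50×0.0172 = 0.862 mA.
V_CE = V_CC − I_C·R_C = 9.5 − 0.862×10 = 0.883 V > V_CE(sat), so the active-region assumption holds.

active; I_C ≈ 0.86 mA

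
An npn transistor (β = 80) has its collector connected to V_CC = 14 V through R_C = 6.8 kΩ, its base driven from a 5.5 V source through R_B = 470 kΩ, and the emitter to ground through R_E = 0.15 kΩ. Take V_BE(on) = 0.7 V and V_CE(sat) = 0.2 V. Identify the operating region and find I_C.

Assume active. Base-emitter loop: I_B = (V_BB − V_BE)/(R_B + (β+1)R_E) = (5.5 − 0.7)/(470 + 81×0.15) = 0.00996 mA.
I_C = β·I_B = 80×0.00996 = 0.796 mA.
V_CE = V_CC − I_C·R_C − I_E·R_E = 14 − 0.796×6.8 − 0.806×0.15 = 8.46 V > V_CE(sat), so the active-region assumption holds.

active; I_C ≈ 0.8 mA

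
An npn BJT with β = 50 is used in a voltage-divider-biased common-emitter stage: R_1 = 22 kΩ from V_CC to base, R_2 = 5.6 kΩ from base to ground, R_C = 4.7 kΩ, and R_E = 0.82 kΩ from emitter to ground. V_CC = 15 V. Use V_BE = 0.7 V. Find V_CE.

Thevenize the base divider: V_Th = V_CC·R_2/(R_1+R_2) = 15×5.6/27.6 = 3.04 V, R_Th = R_1‖R_2 = 4.46 kΩ.
Base-emitter loop: V_Th = I_B·R_Th + V_BE + (β+1)I_B·R_E, so I_B = (3.04 − 0.7) / (4.46 + 51×0.82) = 0.0506 mA.
I_C = β·I_B = 50×0.0506 = 2.53 mA, and I_E = (β+1)I_B = 2.58 mA.
V_CE = V_CC − I_C·R_C − I_E·R_E = 15 − 2.53×4.7 − 2.58×0.82 = 0.984 V.
V_CE = 0.984 V > 0.2 V confirms active-region operation.

V_CE ≈ 0.98 V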